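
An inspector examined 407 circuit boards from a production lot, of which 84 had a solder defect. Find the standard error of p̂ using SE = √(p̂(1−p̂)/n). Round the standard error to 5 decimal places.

SE = 0.02006

Sample proportion p̂ = 84/407 = 0.20639.
p̂(1−p̂) = 0.163793.
SE = √(0.163793/407) = 0.02006.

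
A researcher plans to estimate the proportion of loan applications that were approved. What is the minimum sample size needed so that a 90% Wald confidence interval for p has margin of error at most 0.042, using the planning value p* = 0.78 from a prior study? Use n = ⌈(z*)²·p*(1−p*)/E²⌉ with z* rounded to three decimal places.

z* = 1.645 at the 90% level.
p*(1−p*) = 0.78·0.22 = 0.1716.
Required n before rounding: 2.706025 × 0.1716 / 0.042² = 263.239.
Rounding up, n = 264.

n = 264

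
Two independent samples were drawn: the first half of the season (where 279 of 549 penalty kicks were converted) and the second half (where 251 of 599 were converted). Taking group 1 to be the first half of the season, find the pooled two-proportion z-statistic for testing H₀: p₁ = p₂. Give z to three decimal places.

z = 3.027

Sample proportions: p̂₁ = 279/549 = 0.50820 and p̂₂ = 251/599 = 0.41903.
Pooled p̂ = (279+251)/(549+599) = 530/1148 = 0.46167.
SE = √[p̂(1−p̂)(1/n₁+1/n₂)] = √[0.46167·0.53833·(1/549+1/599)] ≈ 0.029455.
z = 0.08917/0.029455 = 3.027.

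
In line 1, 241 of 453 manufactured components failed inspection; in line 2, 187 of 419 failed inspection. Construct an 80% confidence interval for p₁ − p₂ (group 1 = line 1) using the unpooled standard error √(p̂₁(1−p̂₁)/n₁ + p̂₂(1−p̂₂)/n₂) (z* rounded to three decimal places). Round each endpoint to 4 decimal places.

(0.0424, 0.1290)

p̂₁ = 0.53201, p̂₂ = 0.44630, so the observed difference is 0.08571.
SE = √(0.000549615 + 0.000589777) = √0.001139392 = 0.033755.
z* = 1.282 at the 80% level. Margin = 1.282·0.033755 = 0.04327.
CI: 0.08571 ± 0.04327 = (0.0424, 0.1290).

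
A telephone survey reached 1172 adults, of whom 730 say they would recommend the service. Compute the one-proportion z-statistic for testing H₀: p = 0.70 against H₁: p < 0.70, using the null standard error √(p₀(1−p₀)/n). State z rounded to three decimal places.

z = -5.762

The sample proportion is 730/1172 = 0.62287.
Null standard error: √(0.70·0.30/1172) = √0.000179181 = 0.013386.
z = (0.62287 − 0.70)/0.013386 = -0.07713/0.013386 = -5.762.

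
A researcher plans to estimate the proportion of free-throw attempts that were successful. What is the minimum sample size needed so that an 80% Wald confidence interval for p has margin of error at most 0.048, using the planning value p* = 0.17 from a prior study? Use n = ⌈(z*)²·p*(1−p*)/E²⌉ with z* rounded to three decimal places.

n = 101

For 80% confidence, z* = 1.282.
p*(1−p*) = 0.1411.
(z*)²·p*(1−p*)/E² = 1.643524·0.1411/0.002304 = 100.652.
Rounding up, n = 101.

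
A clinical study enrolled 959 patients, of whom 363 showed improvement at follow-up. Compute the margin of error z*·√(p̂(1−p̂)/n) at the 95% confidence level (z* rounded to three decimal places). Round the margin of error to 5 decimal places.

ME = 0.03070

Sample proportion p̂ = 363/959 = 0.37852.
SE = √(p̂(1−p̂)/n) = √(0.235242/959) = 0.015662.
For 95% confidence, z* = 1.960.
ME = 1.960·0.015662 = 0.03070.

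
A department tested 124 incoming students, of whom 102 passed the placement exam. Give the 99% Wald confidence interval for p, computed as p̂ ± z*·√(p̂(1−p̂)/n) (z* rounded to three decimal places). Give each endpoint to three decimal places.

(0.734, 0.911)

Sample proportion p̂ = 102/124 = 0.82258.
SE(p̂) = √(0.82258·0.17742/124) = 0.034307.
For 99% confidence, z* = 2.576.
Margin of error: 2.576 × 0.034307 = 0.08837.
CI: 0.82258 ± 0.08837 = (0.734, 0.911).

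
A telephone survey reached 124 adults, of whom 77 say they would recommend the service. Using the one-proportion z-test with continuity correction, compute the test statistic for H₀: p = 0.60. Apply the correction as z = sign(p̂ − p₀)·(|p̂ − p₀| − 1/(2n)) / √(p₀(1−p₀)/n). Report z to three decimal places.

z = 0.385

The sample proportion is 77/124 = 0.62097. p̂ − p₀ = 0.020968.
1/(2n) = 0.004032.
Corrected numerator: |0.020968| − 0.004032 = 0.016936.
SE₀ = √(0.60·0.40/124) = 0.043994.
z = +0.016936/0.043994 = 0.385.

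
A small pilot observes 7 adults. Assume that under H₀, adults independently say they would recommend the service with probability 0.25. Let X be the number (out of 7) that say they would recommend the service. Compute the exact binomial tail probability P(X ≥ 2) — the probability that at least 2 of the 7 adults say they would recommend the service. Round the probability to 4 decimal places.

P = 0.5551

X ~ Binomial(n=7, p=0.25).
P(X ≥ 2) = Σ_{j=2}^{7} C(7,j)·0.25^j·0.75^{7−j}.
= 0.311462 + 0.173035 + 0.057678 + 0.011536 + 0.001282 + 0.000061 = 0.5551.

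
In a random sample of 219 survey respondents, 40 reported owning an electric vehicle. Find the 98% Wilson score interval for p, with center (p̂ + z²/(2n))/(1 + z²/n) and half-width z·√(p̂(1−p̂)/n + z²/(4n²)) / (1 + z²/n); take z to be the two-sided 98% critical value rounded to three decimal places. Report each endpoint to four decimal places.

p̂ = 40/219 = 0.18265; z = 2.326, so z² = 5.410276.
Denominator 1 + z²/n = 1 + 5.410276/219 = 1.024704.
Center = (0.18265 + 0.012352)/1.024704 = 0.19030.
Radicand: p̂(1−p̂)/n + z²/(4n²) = 0.000681680 + 0.000028201 = 0.000709881.
Half-width = 2.326·√0.000709881/1.024704 = 0.06048.
CI: 0.19030 ± 0.06048 = (0.1298, 0.2508).

(0.1298, 0.2508)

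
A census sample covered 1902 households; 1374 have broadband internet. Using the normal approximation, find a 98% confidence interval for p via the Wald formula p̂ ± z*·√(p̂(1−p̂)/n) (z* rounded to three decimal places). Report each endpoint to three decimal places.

(0.699, 0.746)

Sample proportion p̂ = 1374/1902 = 0.72240.
SE(p̂) = √(0.72240·0.27760/1902) = 0.010268.
z* = 2.326 at the 98% level.
Margin of error: 2.326 × 0.010268 = 0.02388.
Interval: 0.72240 ± 0.02388 → (0.699, 0.746).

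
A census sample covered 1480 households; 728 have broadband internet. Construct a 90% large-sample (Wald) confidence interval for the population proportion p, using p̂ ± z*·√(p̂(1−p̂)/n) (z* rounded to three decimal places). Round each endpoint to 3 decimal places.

With x = 728 successes in n = 1480, p̂ = 0.49189.
Standard error of p̂: √(0.249934/1480) = √0.000168874 = 0.012995.
The 90% critical value is z* = 1.645.
Margin of error: 1.645 × 0.012995 = 0.02138.
So the interval runs from 0.471 to 0.513.

(0.471, 0.513)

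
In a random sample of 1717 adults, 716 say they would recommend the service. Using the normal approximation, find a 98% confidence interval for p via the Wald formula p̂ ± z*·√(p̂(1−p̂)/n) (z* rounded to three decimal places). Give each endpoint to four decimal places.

(0.3893, 0.4447)

Sample proportion p̂ = 716/1717 = 0.41701.
Standard error of p̂: √(0.243112/1717) = √0.000141591 = 0.011899.
The 98% critical value is z* = 2.326.
Margin of error: 2.326 × 0.011899 = 0.02768.
Interval: 0.41701 ± 0.02768 → (0.3893, 0.4447).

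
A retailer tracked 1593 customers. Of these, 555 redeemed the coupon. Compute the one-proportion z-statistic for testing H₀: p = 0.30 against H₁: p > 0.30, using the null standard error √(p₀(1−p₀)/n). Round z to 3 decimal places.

z = 4.215

Sample proportion p̂ = 555/1593 = 0.34840.
SE₀ = √(0.30·0.70/1593) = 0.011482.
z = (0.34840 − 0.30)/0.011482 = 0.04840/0.011482 = 4.215.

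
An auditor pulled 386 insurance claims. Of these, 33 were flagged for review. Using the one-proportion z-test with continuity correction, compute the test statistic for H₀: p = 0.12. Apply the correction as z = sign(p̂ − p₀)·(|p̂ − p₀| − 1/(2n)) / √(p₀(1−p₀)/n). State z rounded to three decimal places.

The sample proportion is 33/386 = 0.08549. p̂ − p₀ = -0.034508.
Continuity correction 1/(2n) = 1/772 = 0.001295.
Corrected numerator: |-0.034508| − 0.001295 = 0.033213.
Null standard error: √(0.12·0.88/386) = √0.000273575 = 0.016540.
z = (−)0.033213/0.016540 = -2.008.

z = -2.008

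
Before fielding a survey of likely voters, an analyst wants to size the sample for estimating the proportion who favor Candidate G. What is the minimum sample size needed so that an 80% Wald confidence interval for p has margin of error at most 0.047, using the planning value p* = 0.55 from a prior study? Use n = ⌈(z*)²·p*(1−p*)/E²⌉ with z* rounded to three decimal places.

n = 185

z* = 1.282 at the 80% level.
p*(1−p*) = 0.2475.
(z*)²·p*(1−p*)/E² = 1.643524·0.2475/0.002209 = 184.143.
⌈184.143⌉ = 185.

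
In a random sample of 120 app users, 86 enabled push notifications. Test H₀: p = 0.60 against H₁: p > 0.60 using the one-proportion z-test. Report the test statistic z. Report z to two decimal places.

With x = 86 successes in n = 120, p̂ = 0.71667.
SE₀ = √(0.60·0.40/120) = 0.044721.
z = (p̂ − p₀)/SE = (0.71667 − 0.60)/0.044721 = 2.61.

z = 2.61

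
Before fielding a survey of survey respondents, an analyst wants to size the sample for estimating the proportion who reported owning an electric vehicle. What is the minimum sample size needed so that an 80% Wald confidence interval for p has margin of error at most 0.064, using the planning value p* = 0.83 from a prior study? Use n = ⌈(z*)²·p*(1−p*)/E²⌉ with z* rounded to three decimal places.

n = 57

For 80% confidence, z* = 1.282.
p*(1−p*) = 0.83·0.17 = 0.1411.
Required n before rounding: 1.643524 × 0.1411 / 0.064² = 56.617.
⌈56.617⌉ = 57.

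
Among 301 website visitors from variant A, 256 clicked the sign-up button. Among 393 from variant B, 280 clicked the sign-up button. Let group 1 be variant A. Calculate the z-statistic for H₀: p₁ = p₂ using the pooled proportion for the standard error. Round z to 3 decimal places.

Sample proportions: p̂₁ = 256/301 = 0.85050 and p̂₂ = 280/393 = 0.71247.
Pooled p̂ = (256+280)/(301+393) = 536/694 = 0.77233.
SE = √[p̂(1−p̂)(1/n₁+1/n₂)] = √[0.77233·0.22767·(1/301+1/393)] ≈ 0.032118.
z = (p̂₁ − p̂₂)/SE = (0.85050 − 0.71247)/0.032118 = 0.13803/0.032118 = 4.298.

z = 4.298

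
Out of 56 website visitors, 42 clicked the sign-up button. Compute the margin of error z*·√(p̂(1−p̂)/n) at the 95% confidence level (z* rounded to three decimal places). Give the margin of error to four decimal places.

ME = 0.1134

p̂ = 42/56 = 0.75000.
SE = √(p̂(1−p̂)/n) = √(0.187500/56) = 0.057864.
z* = 1.960 at the 95% level.
Margin of error = z*·SE = 1.960 × 0.057864 = 0.1134.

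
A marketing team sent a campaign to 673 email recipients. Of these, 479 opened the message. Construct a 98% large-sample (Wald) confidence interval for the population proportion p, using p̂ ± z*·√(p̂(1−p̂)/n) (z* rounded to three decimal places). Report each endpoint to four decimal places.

Sample proportion p̂ = 479/673 = 0.71174.
Standard error of p̂: √(0.205167/673) = √0.000304854 = 0.017460.
The 98% critical value is z* = 2.326.
Margin of error: 2.326 × 0.017460 = 0.04061.
So the interval runs from 0.6711 to 0.7524.

(0.6711, 0.7524)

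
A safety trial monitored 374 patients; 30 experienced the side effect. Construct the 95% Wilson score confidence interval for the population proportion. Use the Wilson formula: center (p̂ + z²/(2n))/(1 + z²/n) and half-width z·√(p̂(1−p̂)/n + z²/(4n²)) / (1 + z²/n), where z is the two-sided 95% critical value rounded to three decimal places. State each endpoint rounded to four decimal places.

Here p̂ = 30/374 = 0.08021 and z = 1.960 (z² = 3.841600).
Denominator 1 + z²/n = 1 + 3.841600/374 = 1.010272.
Adjusted center: (0.08021 + z²/(2n))/1.010272 = 0.08448.
Radicand: p̂(1−p̂)/n + z²/(4n²) = 0.000197272 + 0.000006866 = 0.000204138.
Half-width = 1.960·√0.000204138/1.010272 = 0.02772.
CI: 0.08448 ± 0.02772 = (0.0568, 0.1122).

(0.0568, 0.1122)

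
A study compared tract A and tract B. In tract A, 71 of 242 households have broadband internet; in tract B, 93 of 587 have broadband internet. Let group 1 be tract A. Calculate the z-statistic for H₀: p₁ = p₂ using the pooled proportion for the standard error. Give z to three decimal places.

z = 4.435

Sample proportions: p̂₁ = 71/242 = 0.29339 and p̂₂ = 93/587 = 0.15843.
Pooling: p̂ = 164/829 = 0.19783.
SE = √[p̂(1−p̂)(1/n₁+1/n₂)] = √[0.19783·0.80217·(1/242+1/587)] ≈ 0.030432.
z = (p̂₁ − p̂₂)/SE = (0.29339 − 0.15843)/0.030432 = 0.13496/0.030432 = 4.435.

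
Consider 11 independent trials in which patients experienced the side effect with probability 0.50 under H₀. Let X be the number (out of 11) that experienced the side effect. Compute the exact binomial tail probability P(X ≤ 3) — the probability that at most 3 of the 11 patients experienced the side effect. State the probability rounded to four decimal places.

P = 0.1133

X is binomial with n = 11 and p = 0.50.
P(X ≤ 3) = C(11,0)·0.50^0·0.50^11 + C(11,1)·0.50^1·0.50^10 + C(11,2)·0.50^2·0.50^9 + C(11,3)·0.50^3·0.50^8.
= 0.000488 + 0.005371 + 0.026855 + 0.080566 = 0.1133.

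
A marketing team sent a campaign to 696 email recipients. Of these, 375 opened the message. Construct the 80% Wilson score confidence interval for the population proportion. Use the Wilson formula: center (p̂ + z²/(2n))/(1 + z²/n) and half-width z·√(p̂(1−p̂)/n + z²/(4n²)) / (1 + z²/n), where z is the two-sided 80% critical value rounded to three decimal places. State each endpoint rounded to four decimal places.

(0.5145, 0.5629)

Here p̂ = 375/696 = 0.53879 and z = 1.282 (z² = 1.643524).
Denominator 1 + z²/n = 1 + 1.643524/696 = 1.002361.
Adjusted center: (0.53879 + z²/(2n))/1.002361 = 0.53870.
Radicand: p̂(1−p̂)/n + z²/(4n²) = 0.000357033 + 0.000000848 = 0.000357881.
Half-width = z·√(radicand)/denom = 1.282·0.018918/1.002361 = 0.02420.
So the interval runs from 0.5145 to 0.5629.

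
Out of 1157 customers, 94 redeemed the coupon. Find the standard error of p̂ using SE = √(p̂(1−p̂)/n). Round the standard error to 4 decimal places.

p̂ = 94/1157 = 0.08124.
p̂(1−p̂) = 0.074640.
Dividing by n and taking the root: √0.000064512 = 0.0080.

SE = 0.0080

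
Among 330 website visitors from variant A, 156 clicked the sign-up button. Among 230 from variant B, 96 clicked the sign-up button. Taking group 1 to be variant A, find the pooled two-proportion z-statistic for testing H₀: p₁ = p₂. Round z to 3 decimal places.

z = 1.295

p̂₁ = 156/330 = 0.47273, p̂₂ = 96/230 = 0.41739.
Pooled p̂ = (156+96)/(330+230) = 252/560 = 0.45000.
SE = √[p̂(1−p̂)(1/n₁+1/n₂)] = √[0.45000·0.55000·(1/330+1/230)] ≈ 0.042733.
z = 0.05534/0.042733 = 1.295.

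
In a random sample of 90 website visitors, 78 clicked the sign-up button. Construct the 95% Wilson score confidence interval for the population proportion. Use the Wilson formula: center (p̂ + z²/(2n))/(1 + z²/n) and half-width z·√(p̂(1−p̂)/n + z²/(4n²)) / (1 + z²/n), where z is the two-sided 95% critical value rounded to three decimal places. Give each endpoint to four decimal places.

(0.7813, 0.9221)

p̂ = 78/90 = 0.86667; z = 1.960, so z² = 3.841600.
Denominator 1 + z²/n = 1 + 3.841600/90 = 1.042684.
Adjusted center: (0.86667 + z²/(2n))/1.042684 = 0.85166.
Radicand: p̂(1−p̂)/n + z²/(4n²) = 0.001283951 + 0.000118568 = 0.001402519.
Half-width = 1.960·√0.001402519/1.042684 = 0.07040.
CI: 0.85166 ± 0.07040 = (0.7813, 0.9221).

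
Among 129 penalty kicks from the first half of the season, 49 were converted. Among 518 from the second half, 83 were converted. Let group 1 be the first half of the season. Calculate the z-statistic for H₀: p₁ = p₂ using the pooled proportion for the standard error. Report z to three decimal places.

z = 5.538

Sample proportions: p̂₁ = 49/129 = 0.37984 and p̂₂ = 83/518 = 0.16023.
Pooling: p̂ = 132/647 = 0.20402.
Pooled SE = √[0.1623950·0.00968244] ≈ 0.039653.
z = (p̂₁ − p̂₂)/SE = (0.37984 − 0.16023)/0.039653 = 0.21961/0.039653 = 5.538.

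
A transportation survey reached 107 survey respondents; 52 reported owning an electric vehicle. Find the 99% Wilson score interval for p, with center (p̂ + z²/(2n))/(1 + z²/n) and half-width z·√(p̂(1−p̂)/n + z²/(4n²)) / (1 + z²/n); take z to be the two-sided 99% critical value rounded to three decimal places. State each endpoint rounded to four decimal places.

(0.3660, 0.6076)

Here p̂ = 52/107 = 0.48598 and z = 2.576 (z² = 6.635776).
1 + z²/n = 1.062017.
Adjusted center: (0.48598 + z²/(2n))/1.062017 = 0.48680.
Radicand: p̂(1−p̂)/n + z²/(4n²) = 0.002334612 + 0.000144899 = 0.002479511.
Half-width = 2.576·√0.002479511/1.062017 = 0.12078.
Interval: 0.48680 ± 0.12078 → (0.3660, 0.6076).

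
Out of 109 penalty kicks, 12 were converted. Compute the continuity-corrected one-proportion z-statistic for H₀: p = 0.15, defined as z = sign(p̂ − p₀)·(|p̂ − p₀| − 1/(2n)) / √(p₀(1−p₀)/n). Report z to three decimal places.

z = -1.033

Sample proportion p̂ = 12/109 = 0.11009. p̂ − p₀ = -0.039908.
Continuity correction 1/(2n) = 1/218 = 0.004587.
Corrected numerator: |-0.039908| − 0.004587 = 0.035321.
Under H₀, SE = √(p₀(1−p₀)/n) = √(0.15·0.85/109) = √0.001169725 = 0.034201.
z = (−)0.035321/0.034201 = -1.033.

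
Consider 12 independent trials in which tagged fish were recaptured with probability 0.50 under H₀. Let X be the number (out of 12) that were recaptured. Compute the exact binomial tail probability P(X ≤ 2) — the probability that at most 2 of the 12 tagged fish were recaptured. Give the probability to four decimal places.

P = 0.0193

X ~ Binomial(n=12, p=0.50).
P(X ≤ 2) = C(12,0)·0.50^0·0.50^12 + C(12,1)·0.50^1·0.50^11 + C(12,2)·0.50^2·0.50^10.
= 0.000244 + 0.002930 + 0.016113 = 0.0193.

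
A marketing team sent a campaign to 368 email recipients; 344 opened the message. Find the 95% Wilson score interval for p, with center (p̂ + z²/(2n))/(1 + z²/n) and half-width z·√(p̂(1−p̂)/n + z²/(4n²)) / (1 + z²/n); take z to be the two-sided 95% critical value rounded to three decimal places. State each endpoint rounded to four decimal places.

(0.9048, 0.9558)

p̂ = 344/368 = 0.93478; z = 1.960, so z² = 3.841600.
1 + z²/n = 1.010439.
Adjusted center: (0.93478 + z²/(2n))/1.010439 = 0.93029.
Radicand: p̂(1−p̂)/n + z²/(4n²) = 0.000165663 + 0.000007092 = 0.000172755.
Half-width = z·√(radicand)/denom = 1.960·0.013144/1.010439 = 0.02550.
So the interval runs from 0.9048 to 0.9558.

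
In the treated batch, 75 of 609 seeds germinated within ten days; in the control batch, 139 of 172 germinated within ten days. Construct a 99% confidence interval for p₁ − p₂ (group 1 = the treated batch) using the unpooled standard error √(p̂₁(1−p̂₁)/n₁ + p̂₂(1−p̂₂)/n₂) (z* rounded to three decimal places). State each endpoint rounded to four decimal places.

p̂₁ = 0.12315, p̂₂ = 0.80814, so the observed difference is -0.68499.
SE = √(0.000177317 + 0.000901454) = √0.001078771 = 0.032845.
For 99% confidence, z* = 2.576. Margin = 2.576·0.032845 = 0.08461.
CI: -0.68499 ± 0.08461 = (-0.7696, -0.6004).

(-0.7696, -0.6004)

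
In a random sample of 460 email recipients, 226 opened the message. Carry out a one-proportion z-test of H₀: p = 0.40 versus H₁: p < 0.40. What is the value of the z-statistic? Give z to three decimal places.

Sample proportion p̂ = 226/460 = 0.49130.
Under H₀, SE = √(p₀(1−p₀)/n) = √(0.40·0.60/460) = √0.000521739 = 0.022842.
Test statistic: z = 0.09130/0.022842 = 3.997.

z = 3.997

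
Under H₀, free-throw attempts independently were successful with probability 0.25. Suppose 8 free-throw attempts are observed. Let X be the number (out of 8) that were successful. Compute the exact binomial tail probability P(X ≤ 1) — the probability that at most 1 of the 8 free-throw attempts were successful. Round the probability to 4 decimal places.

X ~ Binomial(n=8, p=0.25).
P(X ≤ 1) = C(8,0)·0.25^0·0.75^8 + C(8,1)·0.25^1·0.75^7.
= 0.100113 + 0.266968 = 0.3671.

P = 0.3671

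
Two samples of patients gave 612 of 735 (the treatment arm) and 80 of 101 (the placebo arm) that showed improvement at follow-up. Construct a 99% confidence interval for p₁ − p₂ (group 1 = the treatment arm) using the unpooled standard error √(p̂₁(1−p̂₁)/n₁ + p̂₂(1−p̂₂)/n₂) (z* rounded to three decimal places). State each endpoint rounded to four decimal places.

(-0.0693, 0.1505)

p̂₁ = 612/735 = 0.83265, p̂₂ = 80/101 = 0.79208; p̂₁ − p̂₂ = 0.04057.
SE = √(0.000189581 + 0.001630591) = √0.001820172 = 0.042663.
The 99% critical value is z* = 2.576. Margin of error = 0.10990.
Interval: 0.04057 ± 0.10990 → (-0.0693, 0.1505).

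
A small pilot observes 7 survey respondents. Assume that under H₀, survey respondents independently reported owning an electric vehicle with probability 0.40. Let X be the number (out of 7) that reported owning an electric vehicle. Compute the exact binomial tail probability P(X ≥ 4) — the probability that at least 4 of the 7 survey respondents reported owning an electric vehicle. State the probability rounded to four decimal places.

X ~ Binomial(n=7, p=0.40).
P(X ≥ 4) = C(7,4)·0.40^4·0.60^3 + C(7,5)·0.40^5·0.60^2 + C(7,6)·0.40^6·0.60^1 + C(7,7)·0.40^7·0.60^0.
= 0.193536 + 0.077414 + 0.017203 + 0.001638 = 0.2898.

P = 0.2898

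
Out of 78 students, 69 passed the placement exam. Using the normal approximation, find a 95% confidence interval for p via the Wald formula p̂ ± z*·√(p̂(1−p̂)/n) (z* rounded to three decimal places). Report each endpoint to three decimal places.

(0.814, 0.956)

Sample proportion p̂ = 69/78 = 0.88462.
SE = √(p̂(1−p̂)/n) = √(0.102071/78) = 0.036175.
The 95% critical value is z* = 1.960.
Margin of error: 1.960 × 0.036175 = 0.07090.
Interval: 0.88462 ± 0.07090 → (0.814, 0.956).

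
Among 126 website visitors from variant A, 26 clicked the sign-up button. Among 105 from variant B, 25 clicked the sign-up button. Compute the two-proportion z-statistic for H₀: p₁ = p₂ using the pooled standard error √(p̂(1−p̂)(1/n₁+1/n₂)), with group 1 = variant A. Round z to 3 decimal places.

z = -0.579

Sample proportions: p̂₁ = 26/126 = 0.20635 and p̂₂ = 25/105 = 0.23810.
Pooled p̂ = (26+25)/(126+105) = 51/231 = 0.22078.
Pooled SE = √[0.1720358·0.01746032] ≈ 0.054807.
z = -0.03175/0.054807 = -0.579.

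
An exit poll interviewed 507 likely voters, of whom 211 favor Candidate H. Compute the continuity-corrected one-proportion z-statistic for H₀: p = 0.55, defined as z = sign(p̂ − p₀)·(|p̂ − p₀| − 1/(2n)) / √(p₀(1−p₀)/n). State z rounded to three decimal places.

z = -6.012

Sample proportion p̂ = 211/507 = 0.41617. p̂ − p₀ = -0.133826.
1/(2n) = 0.000986.
Corrected numerator: |-0.133826| − 0.000986 = 0.132840.
Null standard error: √(0.55·0.45/507) = √0.000488166 = 0.022094.
z = (−)0.132840/0.022094 = -6.012.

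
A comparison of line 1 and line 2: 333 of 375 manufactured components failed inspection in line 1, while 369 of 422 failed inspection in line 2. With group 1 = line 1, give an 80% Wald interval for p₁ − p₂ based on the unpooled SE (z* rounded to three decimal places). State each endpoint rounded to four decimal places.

(-0.0158, 0.0430)

p̂₁ = 333/375 = 0.88800, p̂₂ = 369/422 = 0.87441; p̂₁ − p̂₂ = 0.01359.
Unpooled SE = √(p̂₁(1−p̂₁)/n₁ + p̂₂(1−p̂₂)/n₂) = √(0.000265216 + 0.000260235) = 0.022923.
For 80% confidence, z* = 1.282. Margin = 1.282·0.022923 = 0.02939.
So the interval runs from -0.0158 to 0.0430.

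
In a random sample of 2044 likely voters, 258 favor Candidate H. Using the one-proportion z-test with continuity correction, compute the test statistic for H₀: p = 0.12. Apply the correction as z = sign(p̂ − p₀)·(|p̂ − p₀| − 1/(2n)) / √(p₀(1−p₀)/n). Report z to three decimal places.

z = 0.832

With x = 258 successes in n = 2044, p̂ = 0.12622. p̂ − p₀ = 0.006223.
1/(2n) = 0.000245.
Corrected numerator: |0.006223| − 0.000245 = 0.005978.
SE₀ = √(0.12·0.88/2044) = 0.007188.
z = (+)0.005978/0.007188 = 0.832.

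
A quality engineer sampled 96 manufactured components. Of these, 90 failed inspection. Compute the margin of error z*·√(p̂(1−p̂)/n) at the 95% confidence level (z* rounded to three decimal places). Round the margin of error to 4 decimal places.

ME = 0.0484

With x = 90 successes in n = 96, p̂ = 0.93750.
Standard error of p̂: √(0.058594/96) = √0.000610352 = 0.024705.
The 95% critical value is z* = 1.960.
Margin of error = z*·SE = 1.960 × 0.024705 = 0.0484.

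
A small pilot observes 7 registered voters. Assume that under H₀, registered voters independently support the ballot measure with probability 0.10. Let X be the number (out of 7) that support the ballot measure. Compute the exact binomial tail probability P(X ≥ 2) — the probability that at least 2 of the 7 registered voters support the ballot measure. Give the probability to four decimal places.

X is binomial with n = 7 and p = 0.10.
P(X ≥ 2) = Σ_{j=2}^{7} C(7,j)·0.10^j·0.90^{7−j}.
= 0.124003 + 0.022964 + 0.002552 + 0.000170 + 0.000006 + 0.000000 = 0.1497.

P = 0.1497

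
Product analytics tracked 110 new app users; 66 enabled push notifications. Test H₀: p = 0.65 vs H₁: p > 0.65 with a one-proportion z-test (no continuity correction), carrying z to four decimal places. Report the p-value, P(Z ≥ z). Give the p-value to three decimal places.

p-value = 0.864

Sample proportion p̂ = 66/110 = 0.60000.
Null standard error: √(0.65·0.35/110) = √0.002068182 = 0.045477.
z = (p̂ − p₀)/SE = (66/110 − 0.65)/0.045477 ≈ -1.0995.
From the standard normal, P(Z ≥ z) = 0.864.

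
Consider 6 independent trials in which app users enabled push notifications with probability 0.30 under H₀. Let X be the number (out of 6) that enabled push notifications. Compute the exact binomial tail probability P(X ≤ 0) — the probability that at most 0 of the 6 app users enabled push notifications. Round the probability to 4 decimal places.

P = 0.1176

X ~ Binomial(n=6, p=0.30).
P(X ≤ 0) = C(6,0)·0.30^0·0.70^6.
= 0.117649 = 0.1176.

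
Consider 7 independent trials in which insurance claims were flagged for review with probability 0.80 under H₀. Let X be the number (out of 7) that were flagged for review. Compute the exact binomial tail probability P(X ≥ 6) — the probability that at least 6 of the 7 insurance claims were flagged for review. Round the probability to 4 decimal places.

P = 0.5767

X ~ Binomial(n=7, p=0.80).
P(X ≥ 6) = C(7,6)·0.80^6·0.20^1 + C(7,7)·0.80^7·0.20^0.
= 0.367002 + 0.209715 = 0.5767.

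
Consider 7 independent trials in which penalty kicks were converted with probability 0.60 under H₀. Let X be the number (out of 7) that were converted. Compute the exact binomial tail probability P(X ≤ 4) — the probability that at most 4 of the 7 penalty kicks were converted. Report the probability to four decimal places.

P = 0.5801

X is binomial with n = 7 and p = 0.60.
P(X ≤ 4) = Σ_{j=0}^{4} C(7,j)·0.60^j·0.40^{7−j}.
= 0.001638 + 0.017203 + 0.077414 + 0.193536 + 0.290304 = 0.5801.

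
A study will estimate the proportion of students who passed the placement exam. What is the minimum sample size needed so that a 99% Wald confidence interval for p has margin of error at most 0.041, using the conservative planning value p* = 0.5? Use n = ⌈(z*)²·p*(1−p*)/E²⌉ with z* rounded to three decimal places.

z* = 2.576 at the 99% level.
p*(1−p*) = 0.2500.
Required n before rounding: 6.635776 × 0.2500 / 0.041² = 986.879.
⌈986.879⌉ = 987.

n = 987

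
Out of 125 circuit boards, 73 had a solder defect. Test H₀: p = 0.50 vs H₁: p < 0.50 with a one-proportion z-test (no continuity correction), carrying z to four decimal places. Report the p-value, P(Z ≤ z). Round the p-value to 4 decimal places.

p̂ = 73/125 = 0.58400.
SE₀ = √(0.50·0.50/125) = 0.044721.
z = (p̂ − p₀)/SE = (73/125 − 0.50)/0.044721 ≈ 1.8783.
From the standard normal, P(Z ≤ z) = 0.9698.

p-value = 0.9698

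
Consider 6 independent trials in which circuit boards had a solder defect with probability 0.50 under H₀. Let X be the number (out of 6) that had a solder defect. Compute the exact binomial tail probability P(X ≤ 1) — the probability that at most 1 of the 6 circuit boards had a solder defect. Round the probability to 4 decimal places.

X is binomial with n = 6 and p = 0.50.
P(X ≤ 1) = C(6,0)·0.50^0·0.50^6 + C(6,1)·0.50^1·0.50^5.
= 0.015625 + 0.093750 = 0.1094.

P = 0.1094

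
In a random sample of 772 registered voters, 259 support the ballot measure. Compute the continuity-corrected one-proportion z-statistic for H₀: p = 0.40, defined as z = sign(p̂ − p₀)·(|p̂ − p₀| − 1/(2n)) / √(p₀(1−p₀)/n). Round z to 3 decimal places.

z = -3.622

Sample proportion p̂ = 259/772 = 0.33549. p̂ − p₀ = -0.064508.
1/(2n) = 0.000648.
Corrected numerator: |-0.064508| − 0.000648 = 0.063860.
Null standard error: √(0.40·0.60/772) = √0.000310881 = 0.017632.
z = −0.063860/0.017632 = -3.622.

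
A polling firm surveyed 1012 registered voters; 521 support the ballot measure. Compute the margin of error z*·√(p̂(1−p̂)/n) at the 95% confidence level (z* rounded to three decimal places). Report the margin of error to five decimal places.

ME = 0.03079

Sample proportion p̂ = 521/1012 = 0.51482.
SE = √(p̂(1−p̂)/n) = √(0.249780/1012) = 0.015710.
The 95% critical value is z* = 1.960.
So ME = 0.03079.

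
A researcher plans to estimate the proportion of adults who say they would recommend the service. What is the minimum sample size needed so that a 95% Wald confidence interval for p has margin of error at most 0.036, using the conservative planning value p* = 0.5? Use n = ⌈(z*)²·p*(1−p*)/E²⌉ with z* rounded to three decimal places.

For 95% confidence, z* = 1.960.
p*(1−p*) = 0.2500.
(z*)²·p*(1−p*)/E² = 3.841600·0.2500/0.001296 = 741.049.
⌈741.049⌉ = 742.

n = 742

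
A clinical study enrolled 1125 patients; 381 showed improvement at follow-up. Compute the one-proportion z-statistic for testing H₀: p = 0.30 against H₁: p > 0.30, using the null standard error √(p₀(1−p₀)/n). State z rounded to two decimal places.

z = 2.83

Sample proportion p̂ = 381/1125 = 0.33867.
SE₀ = √(0.30·0.70/1125) = 0.013663.
z = (0.33867 − 0.30)/0.013663 = 0.03867/0.013663 = 2.83.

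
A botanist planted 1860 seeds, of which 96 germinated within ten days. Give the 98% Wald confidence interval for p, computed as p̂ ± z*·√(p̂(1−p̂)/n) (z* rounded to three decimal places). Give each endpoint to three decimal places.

p̂ = 96/1860 = 0.05161.
Standard error of p̂: √(0.048949/1860) = √0.000026317 = 0.005130.
z* = 2.326 at the 98% level.
Margin = 2.326·0.005130 = 0.01193.
CI: 0.05161 ± 0.01193 = (0.040, 0.064).

(0.040, 0.064)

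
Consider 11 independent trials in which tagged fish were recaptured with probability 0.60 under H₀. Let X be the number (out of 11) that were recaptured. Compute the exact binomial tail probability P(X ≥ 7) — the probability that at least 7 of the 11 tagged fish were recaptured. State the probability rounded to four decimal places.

P = 0.5328

X ~ Binomial(n=11, p=0.60).
P(X ≥ 7) = Σ_{j=7}^{11} C(11,j)·0.60^j·0.40^{11−j}.
= 0.236490 + 0.177367 + 0.088684 + 0.026605 + 0.003628 = 0.5328.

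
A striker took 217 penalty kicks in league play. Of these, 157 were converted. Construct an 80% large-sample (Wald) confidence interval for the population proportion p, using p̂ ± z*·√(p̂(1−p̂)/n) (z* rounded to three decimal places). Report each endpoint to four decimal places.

Sample proportion p̂ = 157/217 = 0.72350.
Standard error of p̂: √(0.200047/217) = √0.000921874 = 0.030362.
The 80% critical value is z* = 1.282.
Margin = 1.282·0.030362 = 0.03892.
CI: 0.72350 ± 0.03892 = (0.6846, 0.7624).

(0.6846, 0.7624)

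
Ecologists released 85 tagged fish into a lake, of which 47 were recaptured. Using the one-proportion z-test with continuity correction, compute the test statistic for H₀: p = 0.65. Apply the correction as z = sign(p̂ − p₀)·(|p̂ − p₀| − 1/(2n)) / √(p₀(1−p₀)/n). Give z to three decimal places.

z = -1.762

Sample proportion p̂ = 47/85 = 0.55294. p̂ − p₀ = -0.097059.
1/(2n) = 0.005882.
Corrected numerator: |-0.097059| − 0.005882 = 0.091177.
SE₀ = √(0.65·0.35/85) = 0.051735.
z = −0.091177/0.051735 = -1.762.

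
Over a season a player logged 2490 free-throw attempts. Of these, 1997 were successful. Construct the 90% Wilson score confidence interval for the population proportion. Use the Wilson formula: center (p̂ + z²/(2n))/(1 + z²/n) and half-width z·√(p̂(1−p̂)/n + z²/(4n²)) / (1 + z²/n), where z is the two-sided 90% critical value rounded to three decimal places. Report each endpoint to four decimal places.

p̂ = 1997/2490 = 0.80201; z = 1.645, so z² = 2.706025.
1 + z²/n = 1.001087.
Adjusted center: (0.80201 + z²/(2n))/1.001087 = 0.80168.
Radicand: p̂(1−p̂)/n + z²/(4n²) = 0.000063772 + 0.000000109 = 0.000063881.
Half-width = 1.645·√0.000063881/1.001087 = 0.01313.
So the interval runs from 0.7885 to 0.8148.

(0.7885, 0.8148)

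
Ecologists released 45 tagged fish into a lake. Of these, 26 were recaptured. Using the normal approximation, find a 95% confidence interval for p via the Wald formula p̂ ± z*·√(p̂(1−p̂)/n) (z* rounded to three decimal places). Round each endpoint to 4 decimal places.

The sample proportion is 26/45 = 0.57778.
SE = √(p̂(1−p̂)/n) = √(0.243951/45) = 0.073628.
z* = 1.960 at the 95% level.
Margin of error: 1.960 × 0.073628 = 0.14431.
CI: 0.57778 ± 0.14431 = (0.4335, 0.7221).

(0.4335, 0.7221)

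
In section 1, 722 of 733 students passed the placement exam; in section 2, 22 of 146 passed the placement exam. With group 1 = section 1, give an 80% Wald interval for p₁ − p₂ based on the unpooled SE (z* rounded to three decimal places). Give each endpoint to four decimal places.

(0.7959, 0.8727)

p̂₁ = 0.98499, p̂₂ = 0.15068, so the observed difference is 0.83431.
Unpooled SE = √(p̂₁(1−p̂₁)/n₁ + p̂₂(1−p̂₂)/n₂) = √(0.000020166 + 0.000876568) = 0.029946.
z* = 1.282 at the 80% level. Margin = 1.282·0.029946 = 0.03839.
CI: 0.83431 ± 0.03839 = (0.7959, 0.8727).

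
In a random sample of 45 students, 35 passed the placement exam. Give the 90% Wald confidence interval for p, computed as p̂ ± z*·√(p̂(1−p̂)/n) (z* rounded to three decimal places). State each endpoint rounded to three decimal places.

p̂ = 35/45 = 0.77778.
SE = √(p̂(1−p̂)/n) = √(0.172840/45) = 0.061975.
z* = 1.645 at the 90% level.
Margin = 1.645·0.061975 = 0.10195.
CI: 0.77778 ± 0.10195 = (0.676, 0.880).

(0.676, 0.880)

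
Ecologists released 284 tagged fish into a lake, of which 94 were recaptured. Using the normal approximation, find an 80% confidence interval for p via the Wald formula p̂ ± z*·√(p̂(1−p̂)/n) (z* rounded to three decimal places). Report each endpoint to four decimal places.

(0.2952, 0.3668)

The sample proportion is 94/284 = 0.33099.
Standard error of p̂: √(0.221434/284) = √0.000779698 = 0.027923.
The 80% critical value is z* = 1.282.
Margin of error: 1.282 × 0.027923 = 0.03580.
Interval: 0.33099 ± 0.03580 → (0.2952, 0.3668).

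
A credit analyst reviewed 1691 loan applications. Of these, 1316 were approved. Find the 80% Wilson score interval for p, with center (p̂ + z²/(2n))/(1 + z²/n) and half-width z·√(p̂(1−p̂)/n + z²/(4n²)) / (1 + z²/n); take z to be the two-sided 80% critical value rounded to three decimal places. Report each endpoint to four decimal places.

(0.7650, 0.7909)

p̂ = 1316/1691 = 0.77824; z = 1.282, so z² = 1.643524.
1 + z²/n = 1.000972.
Adjusted center: (0.77824 + z²/(2n))/1.000972 = 0.77797.
Radicand: p̂(1−p̂)/n + z²/(4n²) = 0.000102060 + 0.000000144 = 0.000102204.
Half-width = 1.282·√0.000102204/1.000972 = 0.01295.
So the interval runs from 0.7650 to 0.7909.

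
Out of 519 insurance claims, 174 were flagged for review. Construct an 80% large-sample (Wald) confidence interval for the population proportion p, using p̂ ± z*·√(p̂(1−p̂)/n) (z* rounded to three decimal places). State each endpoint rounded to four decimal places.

(0.3087, 0.3618)

With x = 174 successes in n = 519, p̂ = 0.33526.
Standard error of p̂: √(0.222861/519) = √0.000429404 = 0.020722.
The 80% critical value is z* = 1.282.
Margin of error: 1.282 × 0.020722 = 0.02657.
So the interval runs from 0.3087 to 0.3618.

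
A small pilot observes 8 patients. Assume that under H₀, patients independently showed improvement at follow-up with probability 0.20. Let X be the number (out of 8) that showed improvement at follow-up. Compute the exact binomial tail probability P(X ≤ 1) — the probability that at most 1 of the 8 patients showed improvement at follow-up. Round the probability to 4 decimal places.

P = 0.5033

X is binomial with n = 8 and p = 0.20.
P(X ≤ 1) = C(8,0)·0.20^0·0.80^8 + C(8,1)·0.20^1·0.80^7.
= 0.167772 + 0.335544 = 0.5033.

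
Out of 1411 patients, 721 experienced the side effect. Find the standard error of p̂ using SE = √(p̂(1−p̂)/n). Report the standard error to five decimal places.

p̂ = 721/1411 = 0.51099.
p̂(1−p̂) = 0.249879.
SE = √(0.249879/1411) = 0.01331.

SE = 0.01331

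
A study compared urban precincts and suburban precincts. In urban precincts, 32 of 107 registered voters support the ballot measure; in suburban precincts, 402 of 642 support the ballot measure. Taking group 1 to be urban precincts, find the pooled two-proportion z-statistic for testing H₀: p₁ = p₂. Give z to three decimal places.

z = -6.346

Sample proportions: p̂₁ = 32/107 = 0.29907 and p̂₂ = 402/642 = 0.62617.
Pooled p̂ = (32+402)/(107+642) = 434/749 = 0.57944.
SE = √[p̂(1−p̂)(1/n₁+1/n₂)] = √[0.57944·0.42056·(1/107+1/642)] ≈ 0.051547.
z = (p̂₁ − p̂₂)/SE = (0.29907 − 0.62617)/0.051547 = -0.32710/0.051547 = -6.346.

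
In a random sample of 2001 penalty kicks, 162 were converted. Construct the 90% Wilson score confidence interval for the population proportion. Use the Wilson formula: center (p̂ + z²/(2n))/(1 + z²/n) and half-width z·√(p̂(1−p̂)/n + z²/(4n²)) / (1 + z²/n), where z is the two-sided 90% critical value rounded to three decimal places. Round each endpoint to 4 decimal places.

Here p̂ = 162/2001 = 0.08096 and z = 1.645 (z² = 2.706025).
Denominator 1 + z²/n = 1 + 2.706025/2001 = 1.001352.
Center = (0.08096 + 0.000676)/1.001352 = 0.08153.
Radicand: p̂(1−p̂)/n + z²/(4n²) = 0.000037184 + 0.000000169 = 0.000037353.
Half-width = 1.645·√0.000037353/1.001352 = 0.01004.
Interval: 0.08153 ± 0.01004 → (0.0715, 0.0916).

(0.0715, 0.0916)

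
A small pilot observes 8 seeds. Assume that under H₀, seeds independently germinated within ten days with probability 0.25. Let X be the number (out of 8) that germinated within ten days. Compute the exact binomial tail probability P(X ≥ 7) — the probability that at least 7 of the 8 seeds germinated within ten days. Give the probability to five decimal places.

P = 0.00038

X is binomial with n = 8 and p = 0.25.
P(X ≥ 7) = C(8,7)·0.25^7·0.75^1 + C(8,8)·0.25^8·0.75^0.
= 0.000366 + 0.000015 = 0.00038.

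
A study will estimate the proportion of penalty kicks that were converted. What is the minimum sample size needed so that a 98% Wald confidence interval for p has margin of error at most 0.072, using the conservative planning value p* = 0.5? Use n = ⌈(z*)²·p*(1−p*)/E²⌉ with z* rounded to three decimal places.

The 98% critical value is z* = 2.326.
p*(1−p*) = 0.2500.
Required n before rounding: 5.410276 × 0.2500 / 0.072² = 260.912.
Rounding up, n = 261.

n = 261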